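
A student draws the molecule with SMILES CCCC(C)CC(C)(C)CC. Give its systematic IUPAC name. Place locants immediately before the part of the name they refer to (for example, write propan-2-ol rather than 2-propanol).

3,3,5-trimethyloctane

The parent chain contains 8 carbons (octane).
Choose the numbering such that the substituent locant set {3,3,5} is lower than {4,6,6} at the first point of difference.
This places methyl groups at C-3 (×2) and C-5.
Putting it together: 3,3,5-trimethyloctane.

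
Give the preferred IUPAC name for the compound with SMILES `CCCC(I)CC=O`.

3-iodohexanal

The longest chain bearing the –CHO group is 6 carbons long (hexane).
The principal characteristic group is an aldehyde (terminal –CHO), named with the suffix -al.
Choose the numbering such that the aldehyde carbon is C-1 by definition.
With this numbering: an iodo group at C-3.
The name is 3-iodohexanal.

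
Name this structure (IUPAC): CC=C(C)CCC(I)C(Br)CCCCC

Counting along the main chain through the multiple bond gives 12 carbons: the parent is dodecane.
A C=C double bond in the chain gives the infix -ene-.
The numbering direction is chosen so that numbering from this end puts the double bond at C-2 rather than C-10.
With this numbering: the double bond between C-2 and C-3; a bromo group at C-7; an iodo group at C-6; a methyl group at C-3.
Substituent prefixes are cited in alphabetical order (multiplying prefixes like di-/tri- are ignored for ordering).
The name is 7-bromo-6-iodo-3-methyldodec-2-ene.

7-bromo-6-iodo-3-methyldodec-2-ene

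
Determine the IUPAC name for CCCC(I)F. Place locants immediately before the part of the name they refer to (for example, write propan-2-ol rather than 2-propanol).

The longest continuous carbon chain has 4 atoms, so the parent hydride is butane.
Number the chain so that the substituent locant set {1,1} is lower than {4,4} at the first point of difference.
With this numbering: a fluoro group at C-1; an iodo group at C-1.
Prefixes are listed alphabetically: fluoro, iodo.
Putting it together: 1-fluoro-1-iodobutane.

1-fluoro-1-iodobutane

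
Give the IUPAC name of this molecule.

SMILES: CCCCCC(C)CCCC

The parent chain contains 10 carbons (decane).
Number the chain so that the substituent locant set {5} is lower than {6} at the first point of difference.
This places a methyl group at C-5.
Putting it together: 5-methyldecane.

5-methyldecane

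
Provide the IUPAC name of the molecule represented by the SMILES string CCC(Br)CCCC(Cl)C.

The longest continuous carbon chain has 8 atoms, so the parent hydride is octane.
The numbering direction is chosen so that the substituent locant set {2,6} is lower than {3,7} at the first point of difference.
With this numbering: a bromo group at C-6; a chloro group at C-2.
The substituents are ordered alphabetically, ignoring any di-/tri- multipliers.
The name is 6-bromo-2-chlorooctane.

6-bromo-2-chlorooctane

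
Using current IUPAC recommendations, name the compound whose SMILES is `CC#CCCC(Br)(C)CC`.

The longest chain bearing the multiple bond is 8 carbons long (octane).
A C≡C triple bond in the chain gives the infix -yne-.
Number the chain so that numbering from this end puts the triple bond at C-2 rather than C-6.
This places the triple bond between C-2 and C-3; a bromo group at C-6; a methyl group at C-6.
Prefixes are listed alphabetically: bromo, methyl.
The name is 6-bromo-6-methyloct-2-yne.

6-bromo-6-methyloct-2-yne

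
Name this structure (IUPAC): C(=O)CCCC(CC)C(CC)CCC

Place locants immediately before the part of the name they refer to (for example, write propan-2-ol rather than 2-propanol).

The longest carbon chain that includes the –CHO group has 9 carbons, so the parent hydride is nonane.
The highest-priority functional group is an aldehyde (terminal –CHO), so the name ends in -al.
Choose the numbering such that the aldehyde carbon is C-1 by definition.
That gives ethyl groups at C-5 and C-6.
Assembling the pieces gives 5,6-diethylnonanal.

5,6-diethylnonanal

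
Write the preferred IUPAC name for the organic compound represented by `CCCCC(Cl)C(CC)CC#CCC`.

Counting along the main chain through the multiple bond gives 11 carbons: the parent is undecane.
The chain contains a C≡C triple bond, so the unsaturation ending is -yne.
Choose the numbering such that numbering from this end puts the triple bond at C-3 rather than C-8.
That gives the triple bond between C-3 and C-4; a chloro group at C-7; an ethyl group at C-6.
The substituents are ordered alphabetically, ignoring any di-/tri- multipliers.
Putting it together: 7-chloro-6-ethylundec-3-yne.

7-chloro-6-ethylundec-3-yne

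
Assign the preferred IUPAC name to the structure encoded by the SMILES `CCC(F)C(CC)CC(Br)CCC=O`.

4-bromo-6-ethyl-7-fluorononanal

Counting along the main chain through the –CHO group gives 9 carbons: the parent is nonane.
An aldehyde (terminal –CHO) is the principal characteristic group, giving the suffix -al.
Choose the numbering such that the aldehyde carbon is C-1 by definition.
That gives a bromo group at C-4; an ethyl group at C-6; a fluoro group at C-7.
Substituent prefixes are cited in alphabetical order (multiplying prefixes like di-/tri- are ignored for ordering).
Putting it together: 4-bromo-6-ethyl-7-fluorononanal.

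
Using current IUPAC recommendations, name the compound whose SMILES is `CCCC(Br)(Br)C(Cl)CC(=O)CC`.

6,6-dibromo-5-chlorononan-3-one

The longest carbon chain that includes the carbonyl has 9 carbons, so the parent hydride is nonane.
A ketone (C=O on an internal carbon) is the principal characteristic group, giving the suffix -one.
Number the chain so that numbering from this end puts the carbonyl group at C-3 rather than C-7.
This places the carbonyl at C-3; two bromo groups at C-6; a chloro group at C-5.
Prefixes are listed alphabetically: bromo, chloro.
Putting it together: 6,6-dibromo-5-chlorononan-3-one.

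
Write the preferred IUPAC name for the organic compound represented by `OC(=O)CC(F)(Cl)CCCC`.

3-chloro-3-fluoroheptanoic acid

The longest chain bearing the –COOH group is 7 carbons long (heptane).
A carboxylic acid (terminal –COOH) is the principal characteristic group, giving the suffix -oic acid.
Choose the numbering such that the carboxylic acid carbon is C-1 by definition.
That gives a chloro group at C-3; a fluoro group at C-3.
The substituents are ordered alphabetically, ignoring any di-/tri- multipliers.
Assembling the pieces gives 3-chloro-3-fluoroheptanoic acid.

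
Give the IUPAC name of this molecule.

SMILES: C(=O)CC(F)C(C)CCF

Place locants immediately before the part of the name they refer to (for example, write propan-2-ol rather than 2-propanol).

The longest chain bearing the –CHO group is 6 carbons long (hexane).
An aldehyde (terminal –CHO) is the principal characteristic group, giving the suffix -al.
Number the chain so that the aldehyde carbon is C-1 by definition.
That gives fluoro groups at C-3 and C-6; a methyl group at C-4.
The substituents are ordered alphabetically, ignoring any di-/tri- multipliers.
Putting it together: 3,6-difluoro-4-methylhexanal.

3,6-difluoro-4-methylhexanal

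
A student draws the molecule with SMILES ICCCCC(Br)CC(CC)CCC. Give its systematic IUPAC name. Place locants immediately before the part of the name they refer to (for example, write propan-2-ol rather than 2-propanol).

5-bromo-7-ethyl-1-iododecane

The longest continuous carbon chain has 10 atoms, so the parent hydride is decane.
The numbering direction is chosen so that the substituent locant set {1,5,7} is lower than {4,6,10} at the first point of difference.
With this numbering: a bromo group at C-5; an ethyl group at C-7; an iodo group at C-1.
Prefixes are listed alphabetically: bromo, ethyl, iodo.
Assembling the pieces gives 5-bromo-7-ethyl-1-iododecane.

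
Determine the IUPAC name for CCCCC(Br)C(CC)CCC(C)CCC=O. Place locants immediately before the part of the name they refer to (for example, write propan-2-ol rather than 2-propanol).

8-bromo-7-ethyl-4-methyldodecanal

Counting along the main chain through the –CHO group gives 12 carbons: the parent is dodecane.
An aldehyde (terminal –CHO) is the principal characteristic group, giving the suffix -al.
Choose the numbering such that the aldehyde carbon is C-1 by definition.
This places a bromo group at C-8; an ethyl group at C-7; a methyl group at C-4.
Substituent prefixes are cited in alphabetical order (multiplying prefixes like di-/tri- are ignored for ordering).
Putting it together: 8-bromo-7-ethyl-4-methyldodecanal.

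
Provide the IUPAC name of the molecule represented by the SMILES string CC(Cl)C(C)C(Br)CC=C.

4-bromo-6-chloro-5-methylhept-1-ene

Counting along the main chain through the multiple bond gives 7 carbons: the parent is heptane.
There is one C=C double bond, indicated by the ending -ene.
The numbering direction is chosen so that numbering from this end puts the double bond at C-1 rather than C-6.
That gives the double bond between C-1 and C-2; a bromo group at C-4; a chloro group at C-6; a methyl group at C-5.
Substituent prefixes are cited in alphabetical order (multiplying prefixes like di-/tri- are ignored for ordering).
Assembling the pieces gives 4-bromo-6-chloro-5-methylhept-1-ene.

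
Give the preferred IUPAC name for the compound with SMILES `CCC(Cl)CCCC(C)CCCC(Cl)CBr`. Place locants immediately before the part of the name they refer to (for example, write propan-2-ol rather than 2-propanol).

The longest carbon chain is 12 atoms: the parent is dodecane.
The numbering direction is chosen so that the substituent locant set {1,2,6,10} is lower than {3,7,11,12} at the first point of difference.
That gives a bromo group at C-1; chloro groups at C-2 and C-10; a methyl group at C-6.
Substituent prefixes are cited in alphabetical order (multiplying prefixes like di-/tri- are ignored for ordering).
Putting it together: 1-bromo-2,10-dichloro-6-methyldodecane.

1-bromo-2,10-dichloro-6-methyldodecane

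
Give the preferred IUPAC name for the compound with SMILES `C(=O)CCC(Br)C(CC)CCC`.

4-bromo-5-ethyloctanal

The longest carbon chain that includes the –CHO group has 8 carbons, so the parent hydride is octane.
The highest-priority functional group is an aldehyde (terminal –CHO), so the name ends in -al.
Choose the numbering such that the aldehyde carbon is C-1 by definition.
With this numbering: a bromo group at C-4; an ethyl group at C-5.
Prefixes are listed alphabetically: bromo, ethyl.
Assembling the pieces gives 4-bromo-5-ethyloctanal.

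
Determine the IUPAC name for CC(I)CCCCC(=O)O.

6-iodoheptanoic acid

The longest carbon chain that includes the –COOH group has 7 carbons, so the parent hydride is heptane.
A carboxylic acid (terminal –COOH) is the principal characteristic group, giving the suffix -oic acid.
Number the chain so that the carboxylic acid carbon is C-1 by definition.
With this numbering: an iodo group at C-6.
The name is 6-iodoheptanoic acid.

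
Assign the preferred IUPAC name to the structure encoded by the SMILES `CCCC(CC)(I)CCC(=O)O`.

4-ethyl-4-iodoheptanoic acid

Counting along the main chain through the –COOH group gives 7 carbons: the parent is heptane.
A carboxylic acid (terminal –COOH) is the principal characteristic group, giving the suffix -oic acid.
Choose the numbering such that the carboxylic acid carbon is C-1 by definition.
This places an ethyl group at C-4; an iodo group at C-4.
Substituent prefixes are cited in alphabetical order (multiplying prefixes like di-/tri- are ignored for ordering).
The name is 4-ethyl-4-iodoheptanoic acid.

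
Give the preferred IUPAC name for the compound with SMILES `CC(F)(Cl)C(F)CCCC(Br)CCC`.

The parent chain contains 10 carbons (decane).
Number the chain so that the substituent locant set {2,2,3,7} is lower than {4,8,9,9} at the first point of difference.
This places a bromo group at C-7; a chloro group at C-2; fluoro groups at C-2 and C-3.
The substituents are ordered alphabetically, ignoring any di-/tri- multipliers.
The name is 7-bromo-2-chloro-2,3-difluorodecane.

7-bromo-2-chloro-2,3-difluorodecane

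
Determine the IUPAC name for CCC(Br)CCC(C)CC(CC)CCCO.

9-bromo-4-ethyl-6-methylundecan-1-ol

The longest carbon chain that includes the –OH group has 11 carbons, so the parent hydride is undecane.
The highest-priority functional group is an alcohol (–OH), so the name ends in -ol.
Number the chain so that numbering from this end puts the hydroxyl group at C-1 rather than C-11.
This places the hydroxyl at C-1; a bromo group at C-9; an ethyl group at C-4; a methyl group at C-6.
Prefixes are listed alphabetically: bromo, ethyl, methyl.
Assembling the pieces gives 9-bromo-4-ethyl-6-methylundecan-1-ol.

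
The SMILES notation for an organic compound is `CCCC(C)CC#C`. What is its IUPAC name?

Counting along the main chain through the multiple bond gives 7 carbons: the parent is heptane.
The chain contains a C≡C triple bond, so the unsaturation ending is -yne.
The numbering direction is chosen so that numbering from this end puts the triple bond at C-1 rather than C-6.
With this numbering: the triple bond between C-1 and C-2; a methyl group at C-4.
Assembling the pieces gives 4-methylhept-1-yne.

4-methylhept-1-yne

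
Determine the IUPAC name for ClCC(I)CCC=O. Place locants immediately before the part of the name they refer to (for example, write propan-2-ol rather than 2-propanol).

5-chloro-4-iodopentanal

The longest carbon chain that includes the –CHO group has 5 carbons, so the parent hydride is pentane.
The highest-priority functional group is an aldehyde (terminal –CHO), so the name ends in -al.
The numbering direction is chosen so that the aldehyde carbon is C-1 by definition.
That gives a chloro group at C-5; an iodo group at C-4.
The substituents are ordered alphabetically, ignoring any di-/tri- multipliers.
Assembling the pieces gives 5-chloro-4-iodopentanal.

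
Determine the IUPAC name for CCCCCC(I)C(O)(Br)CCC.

The longest carbon chain that includes the –OH group has 10 carbons, so the parent hydride is decane.
The highest-priority functional group is an alcohol (–OH), so the name ends in -ol.
The numbering direction is chosen so that numbering from this end puts the hydroxyl group at C-4 rather than C-7.
With this numbering: the hydroxyl at C-4; a bromo group at C-4; an iodo group at C-5.
Substituent prefixes are cited in alphabetical order (multiplying prefixes like di-/tri- are ignored for ordering).
The name is 4-bromo-5-iododecan-4-ol.

4-bromo-5-iododecan-4-ol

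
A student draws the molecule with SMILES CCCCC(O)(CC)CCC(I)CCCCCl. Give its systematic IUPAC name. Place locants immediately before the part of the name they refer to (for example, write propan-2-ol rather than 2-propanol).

The longest chain bearing the –OH group is 12 carbons long (dodecane).
The principal characteristic group is an alcohol (–OH), named with the suffix -ol.
Choose the numbering such that numbering from this end puts the hydroxyl group at C-5 rather than C-8.
With this numbering: the hydroxyl at C-5; a chloro group at C-12; an ethyl group at C-5; an iodo group at C-8.
The substituents are ordered alphabetically, ignoring any di-/tri- multipliers.
The name is 12-chloro-5-ethyl-8-iodododecan-5-ol.

12-chloro-5-ethyl-8-iodododecan-5-ol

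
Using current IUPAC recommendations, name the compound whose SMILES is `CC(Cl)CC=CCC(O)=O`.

The longest carbon chain that includes the –COOH group and the multiple bond has 7 carbons, so the parent hydride is heptane.
The principal characteristic group is a carboxylic acid (terminal –COOH), named with the suffix -oic acid.
A C=C double bond in the chain gives the infix -ene-.
Choose the numbering such that the carboxylic acid carbon is C-1 by definition.
That gives the double bond between C-3 and C-4; a chloro group at C-6.
The name is 6-chlorohept-3-enoic acid.

6-chlorohept-3-enoic acid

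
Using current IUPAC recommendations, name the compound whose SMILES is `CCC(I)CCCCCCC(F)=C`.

2-fluoro-9-iodoundec-1-ene

Counting along the main chain through the multiple bond gives 11 carbons: the parent is undecane.
There is one C=C double bond, indicated by the ending -ene.
Choose the numbering such that numbering from this end puts the double bond at C-1 rather than C-10.
With this numbering: the double bond between C-1 and C-2; a fluoro group at C-2; an iodo group at C-9.
The substituents are ordered alphabetically, ignoring any di-/tri- multipliers.
Putting it together: 2-fluoro-9-iodoundec-1-ene.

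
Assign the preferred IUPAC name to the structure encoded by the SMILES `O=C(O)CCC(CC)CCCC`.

Counting along the main chain through the –COOH group gives 8 carbons: the parent is octane.
A carboxylic acid (terminal –COOH) is the principal characteristic group, giving the suffix -oic acid.
Choose the numbering such that the carboxylic acid carbon is C-1 by definition.
That gives an ethyl group at C-4.
Putting it together: 4-ethyloctanoic acid.

4-ethyloctanoic acid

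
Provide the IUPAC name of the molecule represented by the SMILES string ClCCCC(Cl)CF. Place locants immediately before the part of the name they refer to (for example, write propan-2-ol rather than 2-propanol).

2,5-dichloro-1-fluoropentane

The longest carbon chain is 5 atoms: the parent is pentane.
The numbering direction is chosen so that the substituent locant set {1,2,5} is lower than {1,4,5} at the first point of difference.
With this numbering: chloro groups at C-2 and C-5; a fluoro group at C-1.
Substituent prefixes are cited in alphabetical order (multiplying prefixes like di-/tri- are ignored for ordering).
The name is 2,5-dichloro-1-fluoropentane.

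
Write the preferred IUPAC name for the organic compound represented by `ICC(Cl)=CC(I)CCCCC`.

2-chloro-1,4-diiodonon-2-ene

The longest carbon chain that includes the multiple bond has 9 carbons, so the parent hydride is nonane.
There is one C=C double bond, indicated by the ending -ene.
The numbering direction is chosen so that numbering from this end puts the double bond at C-2 rather than C-7.
This places the double bond between C-2 and C-3; a chloro group at C-2; iodo groups at C-1 and C-4.
Substituent prefixes are cited in alphabetical order (multiplying prefixes like di-/tri- are ignored for ordering).
Putting it together: 2-chloro-1,4-diiodonon-2-ene.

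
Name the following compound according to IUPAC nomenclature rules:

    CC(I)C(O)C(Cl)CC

The longest chain bearing the –OH group is 6 carbons long (hexane).
An alcohol (–OH) is the principal characteristic group, giving the suffix -ol.
Choose the numbering such that numbering from this end puts the hydroxyl group at C-3 rather than C-4.
This places the hydroxyl at C-3; a chloro group at C-4; an iodo group at C-2.
Prefixes are listed alphabetically: chloro, iodo.
Putting it together: 4-chloro-2-iodohexan-3-ol.

4-chloro-2-iodohexan-3-ol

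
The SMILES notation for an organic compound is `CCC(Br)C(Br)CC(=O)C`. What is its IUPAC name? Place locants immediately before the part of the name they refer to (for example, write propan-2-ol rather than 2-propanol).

The longest carbon chain that includes the carbonyl has 7 carbons, so the parent hydride is heptane.
The principal characteristic group is a ketone (C=O on an internal carbon), named with the suffix -one.
The numbering direction is chosen so that numbering from this end puts the carbonyl group at C-2 rather than C-6.
With this numbering: the carbonyl at C-2; bromo groups at C-4 and C-5.
Putting it together: 4,5-dibromoheptan-2-one.

4,5-dibromoheptan-2-one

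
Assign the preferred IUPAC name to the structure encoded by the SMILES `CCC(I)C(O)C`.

Counting along the main chain through the –OH group gives 5 carbons: the parent is pentane.
An alcohol (–OH) is the principal characteristic group, giving the suffix -ol.
Choose the numbering such that numbering from this end puts the hydroxyl group at C-2 rather than C-4.
That gives the hydroxyl at C-2; an iodo group at C-3.
Putting it together: 3-iodopentan-2-ol.

3-iodopentan-2-ol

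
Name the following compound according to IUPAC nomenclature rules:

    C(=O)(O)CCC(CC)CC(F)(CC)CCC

4,6-diethyl-6-fluorononanoic acid

The longest chain bearing the –COOH group is 9 carbons long (nonane).
The principal characteristic group is a carboxylic acid (terminal –COOH), named with the suffix -oic acid.
Number the chain so that the carboxylic acid carbon is C-1 by definition.
With this numbering: ethyl groups at C-4 and C-6; a fluoro group at C-6.
The substituents are ordered alphabetically, ignoring any di-/tri- multipliers.
The name is 4,6-diethyl-6-fluorononanoic acid.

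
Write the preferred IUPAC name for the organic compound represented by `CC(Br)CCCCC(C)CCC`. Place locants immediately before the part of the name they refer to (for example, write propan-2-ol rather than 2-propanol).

The longest carbon chain is 10 atoms: the parent is decane.
Number the chain so that the substituent locant set {2,7} is lower than {4,9} at the first point of difference.
This places a bromo group at C-2; a methyl group at C-7.
The substituents are ordered alphabetically, ignoring any di-/tri- multipliers.
Assembling the pieces gives 2-bromo-7-methyldecane.

2-bromo-7-methyldecane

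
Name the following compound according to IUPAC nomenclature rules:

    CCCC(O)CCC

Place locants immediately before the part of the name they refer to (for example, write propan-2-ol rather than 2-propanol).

The longest chain bearing the –OH group is 7 carbons long (heptane).
The highest-priority functional group is an alcohol (–OH), so the name ends in -ol.
Numbering from either end gives identical locants here.
This places the hydroxyl at C-4.
Assembling the pieces gives heptan-4-ol.

heptan-4-ol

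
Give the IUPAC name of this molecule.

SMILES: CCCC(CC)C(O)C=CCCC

4-ethyldec-6-en-5-ol

The longest carbon chain that includes the –OH group and the multiple bond has 10 carbons, so the parent hydride is decane.
An alcohol (–OH) is the principal characteristic group, giving the suffix -ol.
The chain contains a C=C double bond, so the unsaturation ending is -ene.
Choose the numbering such that numbering from this end puts the hydroxyl group at C-5 rather than C-6.
This places the hydroxyl at C-5; the double bond between C-6 and C-7; an ethyl group at C-4.
Putting it together: 4-ethyldec-6-en-5-ol.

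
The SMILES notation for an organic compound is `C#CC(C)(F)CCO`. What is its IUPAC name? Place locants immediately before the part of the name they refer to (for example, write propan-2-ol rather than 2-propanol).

Counting along the main chain through the –OH group and the multiple bond gives 5 carbons: the parent is pentane.
The highest-priority functional group is an alcohol (–OH), so the name ends in -ol.
The chain contains a C≡C triple bond, so the unsaturation ending is -yne.
Choose the numbering such that numbering from this end puts the hydroxyl group at C-1 rather than C-5.
This places the hydroxyl at C-1; the triple bond between C-4 and C-5; a fluoro group at C-3; a methyl group at C-3.
Substituent prefixes are cited in alphabetical order (multiplying prefixes like di-/tri- are ignored for ordering).
Assembling the pieces gives 3-fluoro-3-methylpent-4-yn-1-ol.

3-fluoro-3-methylpent-4-yn-1-ol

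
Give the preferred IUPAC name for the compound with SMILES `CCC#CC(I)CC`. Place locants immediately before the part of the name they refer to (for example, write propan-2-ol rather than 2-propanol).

5-iodohept-3-yne

The longest chain bearing the multiple bond is 7 carbons long (heptane).
The chain contains a C≡C triple bond, so the unsaturation ending is -yne.
Choose the numbering such that numbering from this end puts the triple bond at C-3 rather than C-4.
With this numbering: the triple bond between C-3 and C-4; an iodo group at C-5.
Putting it together: 5-iodohept-3-yne.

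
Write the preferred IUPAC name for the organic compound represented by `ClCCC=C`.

4-chlorobut-1-ene

The longest chain bearing the multiple bond is 4 carbons long (butane).
The chain contains a C=C double bond, so the unsaturation ending is -ene.
Number the chain so that numbering from this end puts the double bond at C-1 rather than C-3.
With this numbering: the double bond between C-1 and C-2; a chloro group at C-4.
Putting it together: 4-chlorobut-1-ene.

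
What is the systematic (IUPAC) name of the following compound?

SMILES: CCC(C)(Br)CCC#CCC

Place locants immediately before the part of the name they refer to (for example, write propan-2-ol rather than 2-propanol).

The longest carbon chain that includes the multiple bond has 9 carbons, so the parent hydride is nonane.
The chain contains a C≡C triple bond, so the unsaturation ending is -yne.
The numbering direction is chosen so that numbering from this end puts the triple bond at C-3 rather than C-6.
That gives the triple bond between C-3 and C-4; a bromo group at C-7; a methyl group at C-7.
The substituents are ordered alphabetically, ignoring any di-/tri- multipliers.
Assembling the pieces gives 7-bromo-7-methylnon-3-yne.

7-bromo-7-methylnon-3-yne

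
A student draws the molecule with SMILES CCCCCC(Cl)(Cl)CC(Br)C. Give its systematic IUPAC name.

The longest continuous carbon chain has 9 atoms, so the parent hydride is nonane.
Choose the numbering such that the substituent locant set {2,4,4} is lower than {6,6,8} at the first point of difference.
With this numbering: a bromo group at C-2; two chloro groups at C-4.
The substituents are ordered alphabetically, ignoring any di-/tri- multipliers.
Assembling the pieces gives 2-bromo-4,4-dichlorononane.

2-bromo-4,4-dichlorononane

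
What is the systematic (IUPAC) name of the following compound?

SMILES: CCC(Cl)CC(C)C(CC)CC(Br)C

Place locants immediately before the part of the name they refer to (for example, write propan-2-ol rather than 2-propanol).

2-bromo-7-chloro-4-ethyl-5-methylnonane

The parent chain contains 9 carbons (nonane).
The numbering direction is chosen so that the substituent locant set {2,4,5,7} is lower than {3,5,6,8} at the first point of difference.
With this numbering: a bromo group at C-2; a chloro group at C-7; an ethyl group at C-4; a methyl group at C-5.
Substituent prefixes are cited in alphabetical order (multiplying prefixes like di-/tri- are ignored for ordering).
Putting it together: 2-bromo-7-chloro-4-ethyl-5-methylnonane.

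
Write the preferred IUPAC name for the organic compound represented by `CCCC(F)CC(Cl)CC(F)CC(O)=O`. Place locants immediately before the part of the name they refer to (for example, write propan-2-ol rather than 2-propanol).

5-chloro-3,7-difluorodecanoic acid

The longest carbon chain that includes the –COOH group has 10 carbons, so the parent hydride is decane.
The principal characteristic group is a carboxylic acid (terminal –COOH), named with the suffix -oic acid.
Choose the numbering such that the carboxylic acid carbon is C-1 by definition.
With this numbering: a chloro group at C-5; fluoro groups at C-3 and C-7.
Substituent prefixes are cited in alphabetical order (multiplying prefixes like di-/tri- are ignored for ordering).
Putting it together: 5-chloro-3,7-difluorodecanoic acid.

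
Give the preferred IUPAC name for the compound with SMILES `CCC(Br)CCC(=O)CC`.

6-bromooctan-3-one

The longest chain bearing the carbonyl is 8 carbons long (octane).
The highest-priority functional group is a ketone (C=O on an internal carbon), so the name ends in -one.
The numbering direction is chosen so that numbering from this end puts the carbonyl group at C-3 rather than C-6.
That gives the carbonyl at C-3; a bromo group at C-6.
Assembling the pieces gives 6-bromooctan-3-one.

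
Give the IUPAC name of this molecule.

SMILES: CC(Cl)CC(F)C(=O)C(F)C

Counting along the main chain through the carbonyl gives 7 carbons: the parent is heptane.
A ketone (C=O on an internal carbon) is the principal characteristic group, giving the suffix -one.
Number the chain so that numbering from this end puts the carbonyl group at C-3 rather than C-5.
This places the carbonyl at C-3; a chloro group at C-6; fluoro groups at C-2 and C-4.
Prefixes are listed alphabetically: chloro, fluoro.
The name is 6-chloro-2,4-difluoroheptan-3-one.

6-chloro-2,4-difluoroheptan-3-one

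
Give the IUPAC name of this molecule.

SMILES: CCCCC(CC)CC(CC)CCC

4,6-diethyldecane

The longest continuous carbon chain has 10 atoms, so the parent hydride is decane.
The numbering direction is chosen so that the substituent locant set {4,6} is lower than {5,7} at the first point of difference.
That gives ethyl groups at C-4 and C-6.
The name is 4,6-diethyldecane.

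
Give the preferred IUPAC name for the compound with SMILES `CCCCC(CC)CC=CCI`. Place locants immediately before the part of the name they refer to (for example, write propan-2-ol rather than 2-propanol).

5-ethyl-1-iodonon-2-ene

Counting along the main chain through the multiple bond gives 9 carbons: the parent is nonane.
The chain contains a C=C double bond, so the unsaturation ending is -ene.
Choose the numbering such that numbering from this end puts the double bond at C-2 rather than C-7.
With this numbering: the double bond between C-2 and C-3; an ethyl group at C-5; an iodo group at C-1.
Substituent prefixes are cited in alphabetical order (multiplying prefixes like di-/tri- are ignored for ordering).
Assembling the pieces gives 5-ethyl-1-iodonon-2-ene.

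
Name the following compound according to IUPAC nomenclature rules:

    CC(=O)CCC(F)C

The longest carbon chain that includes the carbonyl has 6 carbons, so the parent hydride is hexane.
A ketone (C=O on an internal carbon) is the principal characteristic group, giving the suffix -one.
The numbering direction is chosen so that numbering from this end puts the carbonyl group at C-2 rather than C-5.
This places the carbonyl at C-2; a fluoro group at C-5.
Assembling the pieces gives 5-fluorohexan-2-one.

5-fluorohexan-2-one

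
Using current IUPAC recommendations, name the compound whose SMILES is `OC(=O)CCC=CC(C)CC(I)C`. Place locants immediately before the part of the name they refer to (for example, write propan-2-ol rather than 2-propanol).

The longest chain bearing the –COOH group and the multiple bond is 9 carbons long (nonane).
The principal characteristic group is a carboxylic acid (terminal –COOH), named with the suffix -oic acid.
The chain contains a C=C double bond, so the unsaturation ending is -ene.
Choose the numbering such that the carboxylic acid carbon is C-1 by definition.
This places the double bond between C-4 and C-5; an iodo group at C-8; a methyl group at C-6.
Substituent prefixes are cited in alphabetical order (multiplying prefixes like di-/tri- are ignored for ordering).
Assembling the pieces gives 8-iodo-6-methylnon-4-enoic acid.

8-iodo-6-methylnon-4-enoic acid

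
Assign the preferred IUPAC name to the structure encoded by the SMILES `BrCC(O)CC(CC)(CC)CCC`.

The longest carbon chain that includes the –OH group has 7 carbons, so the parent hydride is heptane.
An alcohol (–OH) is the principal characteristic group, giving the suffix -ol.
Number the chain so that numbering from this end puts the hydroxyl group at C-2 rather than C-6.
With this numbering: the hydroxyl at C-2; a bromo group at C-1; two ethyl groups at C-4.
Prefixes are listed alphabetically: bromo, ethyl.
Assembling the pieces gives 1-bromo-4,4-diethylheptan-2-ol.

1-bromo-4,4-diethylheptan-2-ol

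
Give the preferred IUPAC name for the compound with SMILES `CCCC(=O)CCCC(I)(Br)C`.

8-bromo-8-iodononan-4-one

Counting along the main chain through the carbonyl gives 9 carbons: the parent is nonane.
A ketone (C=O on an internal carbon) is the principal characteristic group, giving the suffix -one.
The numbering direction is chosen so that numbering from this end puts the carbonyl group at C-4 rather than C-6.
That gives the carbonyl at C-4; a bromo group at C-8; an iodo group at C-8.
Prefixes are listed alphabetically: bromo, iodo.
The name is 8-bromo-8-iodononan-4-one.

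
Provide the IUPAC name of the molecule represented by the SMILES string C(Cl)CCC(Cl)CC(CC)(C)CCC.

1,4-dichloro-6-ethyl-6-methylnonane

The longest carbon chain is 9 atoms: the parent is nonane.
Number the chain so that the substituent locant set {1,4,6,6} is lower than {4,4,6,9} at the first point of difference.
That gives chloro groups at C-1 and C-4; an ethyl group at C-6; a methyl group at C-6.
The substituents are ordered alphabetically, ignoring any di-/tri- multipliers.
Assembling the pieces gives 1,4-dichloro-6-ethyl-6-methylnonane.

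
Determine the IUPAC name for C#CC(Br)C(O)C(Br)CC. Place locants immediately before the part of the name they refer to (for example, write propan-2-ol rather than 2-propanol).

3,5-dibromohept-1-yn-4-ol

Counting along the main chain through the –OH group and the multiple bond gives 7 carbons: the parent is heptane.
The principal characteristic group is an alcohol (–OH), named with the suffix -ol.
A C≡C triple bond in the chain gives the infix -yne-.
Number the chain so that numbering from this end puts the triple bond at C-1 rather than C-6.
With this numbering: the hydroxyl at C-4; the triple bond between C-1 and C-2; bromo groups at C-3 and C-5.
Assembling the pieces gives 3,5-dibromohept-1-yn-4-ol.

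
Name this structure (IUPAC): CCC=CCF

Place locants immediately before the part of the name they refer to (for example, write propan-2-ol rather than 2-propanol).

1-fluoropent-2-ene

The longest chain bearing the multiple bond is 5 carbons long (pentane).
A C=C double bond in the chain gives the infix -ene-.
Number the chain so that numbering from this end puts the double bond at C-2 rather than C-3.
That gives the double bond between C-2 and C-3; a fluoro group at C-1.
Assembling the pieces gives 1-fluoropent-2-ene.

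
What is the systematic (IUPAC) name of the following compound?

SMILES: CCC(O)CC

pentan-3-ol

The longest carbon chain that includes the –OH group has 5 carbons, so the parent hydride is pentane.
The highest-priority functional group is an alcohol (–OH), so the name ends in -ol.
Both numbering directions give the same locant set; either may be used.
With this numbering: the hydroxyl at C-3.
Putting it together: pentan-3-ol.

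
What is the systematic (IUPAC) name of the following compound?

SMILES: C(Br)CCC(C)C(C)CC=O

7-bromo-3,4-dimethylheptanal

Counting along the main chain through the –CHO group gives 7 carbons: the parent is heptane.
An aldehyde (terminal –CHO) is the principal characteristic group, giving the suffix -al.
Number the chain so that the aldehyde carbon is C-1 by definition.
That gives a bromo group at C-7; methyl groups at C-3 and C-4.
Substituent prefixes are cited in alphabetical order (multiplying prefixes like di-/tri- are ignored for ordering).
Assembling the pieces gives 7-bromo-3,4-dimethylheptanal.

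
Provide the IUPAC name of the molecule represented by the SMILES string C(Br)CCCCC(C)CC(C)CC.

The parent chain contains 10 carbons (decane).
Number the chain so that the substituent locant set {1,6,8} is lower than {3,5,10} at the first point of difference.
With this numbering: a bromo group at C-1; methyl groups at C-6 and C-8.
Prefixes are listed alphabetically: bromo, methyl.
The name is 1-bromo-6,8-dimethyldecane.

1-bromo-6,8-dimethyldecane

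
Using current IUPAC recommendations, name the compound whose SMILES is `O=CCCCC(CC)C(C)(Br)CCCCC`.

The longest carbon chain that includes the –CHO group has 11 carbons, so the parent hydride is undecane.
An aldehyde (terminal –CHO) is the principal characteristic group, giving the suffix -al.
Number the chain so that the aldehyde carbon is C-1 by definition.
This places a bromo group at C-6; an ethyl group at C-5; a methyl group at C-6.
The substituents are ordered alphabetically, ignoring any di-/tri- multipliers.
The name is 6-bromo-5-ethyl-6-methylundecanal.

6-bromo-5-ethyl-6-methylundecanal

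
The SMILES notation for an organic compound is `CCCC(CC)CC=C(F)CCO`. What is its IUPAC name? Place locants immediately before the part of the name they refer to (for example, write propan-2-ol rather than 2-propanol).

6-ethyl-3-fluoronon-3-en-1-ol

The longest carbon chain that includes the –OH group and the multiple bond has 9 carbons, so the parent hydride is nonane.
An alcohol (–OH) is the principal characteristic group, giving the suffix -ol.
There is one C=C double bond, indicated by the ending -ene.
The numbering direction is chosen so that numbering from this end puts the hydroxyl group at C-1 rather than C-9.
With this numbering: the hydroxyl at C-1; the double bond between C-3 and C-4; an ethyl group at C-6; a fluoro group at C-3.
Prefixes are listed alphabetically: ethyl, fluoro.
Assembling the pieces gives 6-ethyl-3-fluoronon-3-en-1-ol.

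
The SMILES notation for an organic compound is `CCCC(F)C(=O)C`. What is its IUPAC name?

The longest carbon chain that includes the carbonyl has 6 carbons, so the parent hydride is hexane.
The highest-priority functional group is a ketone (C=O on an internal carbon), so the name ends in -one.
Number the chain so that numbering from this end puts the carbonyl group at C-2 rather than C-5.
That gives the carbonyl at C-2; a fluoro group at C-3.
Putting it together: 3-fluorohexan-2-one.

3-fluorohexan-2-one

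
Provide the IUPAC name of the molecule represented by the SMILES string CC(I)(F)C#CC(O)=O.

Counting along the main chain through the –COOH group and the multiple bond gives 5 carbons: the parent is pentane.
The principal characteristic group is a carboxylic acid (terminal –COOH), named with the suffix -oic acid.
There is one C≡C triple bond, indicated by the ending -yne.
Choose the numbering such that the carboxylic acid carbon is C-1 by definition.
That gives the triple bond between C-2 and C-3; a fluoro group at C-4; an iodo group at C-4.
Substituent prefixes are cited in alphabetical order (multiplying prefixes like di-/tri- are ignored for ordering).
The name is 4-fluoro-4-iodopent-2-ynoic acid.

4-fluoro-4-iodopent-2-ynoic acid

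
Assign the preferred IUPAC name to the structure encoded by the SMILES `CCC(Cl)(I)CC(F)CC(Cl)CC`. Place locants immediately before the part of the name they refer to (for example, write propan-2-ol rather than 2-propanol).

3,7-dichloro-5-fluoro-3-iodononane

The longest continuous carbon chain has 9 atoms, so the parent hydride is nonane.
The numbering direction is chosen so that the substituent locant set {3,3,5,7} is lower than {3,5,7,7} at the first point of difference.
That gives chloro groups at C-3 and C-7; a fluoro group at C-5; an iodo group at C-3.
Substituent prefixes are cited in alphabetical order (multiplying prefixes like di-/tri- are ignored for ordering).
Assembling the pieces gives 3,7-dichloro-5-fluoro-3-iodononane.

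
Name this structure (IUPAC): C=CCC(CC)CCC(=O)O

4-ethylhept-6-enoic acid

The longest chain bearing the –COOH group and the multiple bond is 7 carbons long (heptane).
The principal characteristic group is a carboxylic acid (terminal –COOH), named with the suffix -oic acid.
The chain contains a C=C double bond, so the unsaturation ending is -ene.
Choose the numbering such that the carboxylic acid carbon is C-1 by definition.
That gives the double bond between C-6 and C-7; an ethyl group at C-4.
Assembling the pieces gives 4-ethylhept-6-enoic acid.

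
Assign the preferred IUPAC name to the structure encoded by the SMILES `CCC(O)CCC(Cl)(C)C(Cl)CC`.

6,7-dichloro-6-methylnonan-3-ol

The longest chain bearing the –OH group is 9 carbons long (nonane).
The highest-priority functional group is an alcohol (–OH), so the name ends in -ol.
Choose the numbering such that numbering from this end puts the hydroxyl group at C-3 rather than C-7.
That gives the hydroxyl at C-3; chloro groups at C-6 and C-7; a methyl group at C-6.
Substituent prefixes are cited in alphabetical order (multiplying prefixes like di-/tri- are ignored for ordering).
Assembling the pieces gives 6,7-dichloro-6-methylnonan-3-ol.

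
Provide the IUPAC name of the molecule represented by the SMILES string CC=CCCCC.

The longest carbon chain that includes the multiple bond has 7 carbons, so the parent hydride is heptane.
A C=C double bond in the chain gives the infix -ene-.
Number the chain so that numbering from this end puts the double bond at C-2 rather than C-5.
With this numbering: the double bond between C-2 and C-3.
Assembling the pieces gives hept-2-ene.

hept-2-ene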